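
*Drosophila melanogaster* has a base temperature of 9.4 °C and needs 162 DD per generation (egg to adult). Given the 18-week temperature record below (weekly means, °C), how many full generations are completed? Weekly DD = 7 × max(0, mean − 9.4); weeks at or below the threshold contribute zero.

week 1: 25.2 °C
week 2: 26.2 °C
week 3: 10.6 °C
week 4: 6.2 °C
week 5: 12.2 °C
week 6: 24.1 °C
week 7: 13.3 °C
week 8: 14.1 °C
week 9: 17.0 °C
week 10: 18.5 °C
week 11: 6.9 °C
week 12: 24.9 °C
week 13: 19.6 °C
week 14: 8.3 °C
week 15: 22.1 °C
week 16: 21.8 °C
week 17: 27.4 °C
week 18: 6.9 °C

Weekly DD (7 × max(0, T̄ − 9.4)): 110.6, 117.6, 8.4, 0.0, 19.6, 102.9, 27.3, 32.9, 53.2, 63.7, 0.0, 108.5, 71.4, 0.0, 88.9, 86.8, 126.0, 0.0.
Season total = 1017.8 DD.
Complete generations = ⌊1017.8 / 162⌋ = 6.

6 generations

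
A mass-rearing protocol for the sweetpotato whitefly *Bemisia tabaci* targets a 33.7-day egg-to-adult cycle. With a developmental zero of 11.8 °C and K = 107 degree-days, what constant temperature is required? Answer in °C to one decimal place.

15.0 °C

Required daily accumulation = 107 / 33.7 = 3.175 DD/day.
T = T_base + 3.175 = 11.8 + 3.175 = 14.975 ≈ 15.0 °C.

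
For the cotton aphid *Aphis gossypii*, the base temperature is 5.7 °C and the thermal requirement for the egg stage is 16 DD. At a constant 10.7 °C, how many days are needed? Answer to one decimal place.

3.2 days

Daily accumulation = 10.7 − 5.7 = 5.0 DD/day.
Duration = 16 / 5.0 = 3.200 ≈ 3.2 days.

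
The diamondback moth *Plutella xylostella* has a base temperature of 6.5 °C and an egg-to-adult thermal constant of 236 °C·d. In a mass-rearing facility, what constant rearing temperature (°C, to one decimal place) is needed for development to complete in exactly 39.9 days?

Required daily accumulation = 236 / 39.9 = 5.915 DD/day.
T = T_base + 5.915 = 6.5 + 5.915 = 12.415 ≈ 12.4 °C.

12.4 °C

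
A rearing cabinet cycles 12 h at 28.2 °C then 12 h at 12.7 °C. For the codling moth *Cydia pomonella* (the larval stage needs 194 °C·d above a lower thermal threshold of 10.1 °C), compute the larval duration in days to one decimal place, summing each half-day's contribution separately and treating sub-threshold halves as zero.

18.7 days

Day half: max(0, 28.2 − 10.1) × 0.5 = 18.1 × 0.5 = 9.05 DD.
Night half: max(0, 12.7 − 10.1) × 0.5 = 2.6 × 0.5 = 1.30 DD.
Per 24 h: 10.35 DD/day.
Duration = 194 / 10.35 = 18.744 ≈ 18.7 days.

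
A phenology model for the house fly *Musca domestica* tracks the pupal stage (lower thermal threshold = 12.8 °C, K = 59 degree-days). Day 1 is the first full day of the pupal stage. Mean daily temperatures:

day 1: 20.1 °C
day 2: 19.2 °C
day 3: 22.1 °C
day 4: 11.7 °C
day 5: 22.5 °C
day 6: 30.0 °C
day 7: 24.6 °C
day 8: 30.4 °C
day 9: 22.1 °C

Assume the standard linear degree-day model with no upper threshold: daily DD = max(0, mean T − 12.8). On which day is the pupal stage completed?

day 7

Daily DD above 12.8 °C: 7.3, 6.4, 9.3, 0.0, 9.7, 17.2, 11.8, 17.6, 9.3.
Cumulative: 7.3, 13.7, 23.0, 23.0, 32.7, 49.9, 61.7, 79.3, 88.6.
The total first reaches 59 DD on day 7.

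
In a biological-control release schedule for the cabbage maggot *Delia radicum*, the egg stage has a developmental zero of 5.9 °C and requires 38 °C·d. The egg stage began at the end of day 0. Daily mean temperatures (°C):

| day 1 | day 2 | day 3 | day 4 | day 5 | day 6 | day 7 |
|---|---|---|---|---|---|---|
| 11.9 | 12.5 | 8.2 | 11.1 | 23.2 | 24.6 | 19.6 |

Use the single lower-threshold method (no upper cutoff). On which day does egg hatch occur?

Daily DD above 5.9 °C: 6.0, 6.6, 2.3, 5.2, 17.3, 18.7, 13.7.
Cumulative: 6.0, 12.6, 14.9, 20.1, 37.4, 56.1, 69.8.
The total first reaches 38 DD on day 6.

day 6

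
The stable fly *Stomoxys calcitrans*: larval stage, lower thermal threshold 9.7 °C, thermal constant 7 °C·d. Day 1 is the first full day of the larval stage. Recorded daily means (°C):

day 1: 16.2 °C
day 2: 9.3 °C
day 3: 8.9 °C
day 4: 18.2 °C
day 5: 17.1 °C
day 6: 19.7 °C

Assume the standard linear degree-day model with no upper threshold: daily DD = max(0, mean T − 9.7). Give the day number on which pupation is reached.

Daily DD above 9.7 °C: 6.5, 0.0, 0.0, 8.5, 7.4, 10.0.
Cumulative: 6.5, 6.5, 6.5, 15.0, 22.4, 32.4.
The total first reaches 7 DD on day 4.

day 4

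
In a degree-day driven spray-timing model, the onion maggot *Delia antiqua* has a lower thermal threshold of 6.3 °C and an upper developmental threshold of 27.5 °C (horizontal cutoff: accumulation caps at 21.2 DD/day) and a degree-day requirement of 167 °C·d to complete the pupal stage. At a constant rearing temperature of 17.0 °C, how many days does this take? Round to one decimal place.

15.6 days

Daily accumulation = 17.0 − 6.3 = 10.7 DD/day.
Duration = 167 / 10.7 = 15.607 ≈ 15.6 days.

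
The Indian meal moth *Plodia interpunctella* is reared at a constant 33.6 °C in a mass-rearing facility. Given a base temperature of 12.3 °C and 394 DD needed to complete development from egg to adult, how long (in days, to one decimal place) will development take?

18.5 days

Daily accumulation = 33.6 − 12.3 = 21.3 DD/day.
Duration = 394 / 21.3 = 18.498 ≈ 18.5 days.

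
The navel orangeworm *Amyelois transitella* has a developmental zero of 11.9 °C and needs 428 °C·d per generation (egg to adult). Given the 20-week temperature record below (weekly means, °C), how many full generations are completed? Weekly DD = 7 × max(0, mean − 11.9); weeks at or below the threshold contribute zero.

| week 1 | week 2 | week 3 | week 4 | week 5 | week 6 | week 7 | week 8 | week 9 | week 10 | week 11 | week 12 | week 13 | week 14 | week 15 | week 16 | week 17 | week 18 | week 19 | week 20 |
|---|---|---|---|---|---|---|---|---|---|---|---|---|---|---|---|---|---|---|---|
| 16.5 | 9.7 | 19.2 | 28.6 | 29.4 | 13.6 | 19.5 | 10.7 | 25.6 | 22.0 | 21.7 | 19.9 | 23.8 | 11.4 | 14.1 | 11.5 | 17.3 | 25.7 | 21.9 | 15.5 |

2 generations

Weekly DD (7 × max(0, T̄ − 11.9)): 32.2, 0.0, 51.1, 116.9, 122.5, 11.9, 53.2, 0.0, 95.9, 70.7, 68.6, 56.0, 83.3, 0.0, 15.4, 0.0, 37.8, 96.6, 70.0, 25.2.
Season total = 1007.3 DD.
Complete generations = ⌊1007.3 / 428⌋ = 2.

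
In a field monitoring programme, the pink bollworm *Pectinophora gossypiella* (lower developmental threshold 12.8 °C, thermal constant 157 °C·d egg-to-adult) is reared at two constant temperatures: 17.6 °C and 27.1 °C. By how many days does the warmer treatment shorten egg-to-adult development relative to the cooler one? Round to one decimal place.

At 17.6 °C: 157 / (17.6 − 12.8) = 157 / 4.8 = 32.708 d.
At 27.1 °C: 157 / (27.1 − 12.8) = 157 / 14.3 = 10.979 d.
Difference = |32.708 − 10.979| = 21.729 ≈ 21.7 days.

21.7 days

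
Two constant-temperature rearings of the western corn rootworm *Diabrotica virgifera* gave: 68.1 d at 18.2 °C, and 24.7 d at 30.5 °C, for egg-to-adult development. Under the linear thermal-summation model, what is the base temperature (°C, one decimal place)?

11.2 °C

Equal thermal constants: D₁(T₁ − T_b) = D₂(T₂ − T_b).
68.1·(18.2 − T_b) = 24.7·(30.5 − T_b)
T_b = (68.1·18.2 − 24.7·30.5) / (68.1 − 24.7) = 486.07 / 43.4 = 11.200 °C ≈ 11.2 °C.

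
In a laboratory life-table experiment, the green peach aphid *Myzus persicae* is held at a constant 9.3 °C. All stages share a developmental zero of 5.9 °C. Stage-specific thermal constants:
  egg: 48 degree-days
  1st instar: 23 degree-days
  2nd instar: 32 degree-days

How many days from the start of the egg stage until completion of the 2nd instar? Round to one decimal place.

30.3 days

Daily accumulation at 9.3 °C = 9.3 − 5.9 = 3.4 DD/day.
Total K = 48 + 23 + 32 = 103 DD.
Total duration = 103 / 3.4 = 30.294 ≈ 30.3 days.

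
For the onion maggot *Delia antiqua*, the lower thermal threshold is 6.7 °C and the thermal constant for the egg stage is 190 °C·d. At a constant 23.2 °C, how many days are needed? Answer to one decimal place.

Daily accumulation = 23.2 − 6.7 = 16.5 DD/day.
Duration = 190 / 16.5 = 11.515 ≈ 11.5 days.

11.5 days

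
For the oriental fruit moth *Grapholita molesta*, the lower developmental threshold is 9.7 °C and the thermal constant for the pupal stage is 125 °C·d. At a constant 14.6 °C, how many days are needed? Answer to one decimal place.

Daily accumulation = 14.6 − 9.7 = 4.9 DD/day.
Duration = 125 / 4.9 = 25.510 ≈ 25.5 days.

25.5 days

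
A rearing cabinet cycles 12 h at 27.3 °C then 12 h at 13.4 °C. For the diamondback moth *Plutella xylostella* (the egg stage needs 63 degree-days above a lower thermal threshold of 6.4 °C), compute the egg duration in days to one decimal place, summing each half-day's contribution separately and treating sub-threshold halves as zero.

4.5 days

Day half: max(0, 27.3 − 6.4) × 0.5 = 20.9 × 0.5 = 10.45 DD.
Night half: max(0, 13.4 − 6.4) × 0.5 = 7.0 × 0.5 = 3.50 DD.
Per 24 h: 13.95 DD/day.
Duration = 63 / 13.95 = 4.516 ≈ 4.5 days.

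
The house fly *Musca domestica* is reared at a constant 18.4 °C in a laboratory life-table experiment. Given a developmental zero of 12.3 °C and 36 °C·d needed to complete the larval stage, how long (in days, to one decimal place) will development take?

5.9 days

Daily accumulation = 18.4 − 12.3 = 6.1 DD/day.
Duration = 36 / 6.1 = 5.902 ≈ 5.9 days.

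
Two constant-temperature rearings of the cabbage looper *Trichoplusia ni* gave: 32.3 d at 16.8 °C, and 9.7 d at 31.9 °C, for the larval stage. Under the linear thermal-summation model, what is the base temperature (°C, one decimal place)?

Equal thermal constants: D₁(T₁ − T_b) = D₂(T₂ − T_b).
32.3·(16.8 − T_b) = 9.7·(31.9 − T_b)
T_b = (32.3·16.8 − 9.7·31.9) / (32.3 − 9.7) = 233.21 / 22.6 = 10.319 °C ≈ 10.3 °C.

10.3 °C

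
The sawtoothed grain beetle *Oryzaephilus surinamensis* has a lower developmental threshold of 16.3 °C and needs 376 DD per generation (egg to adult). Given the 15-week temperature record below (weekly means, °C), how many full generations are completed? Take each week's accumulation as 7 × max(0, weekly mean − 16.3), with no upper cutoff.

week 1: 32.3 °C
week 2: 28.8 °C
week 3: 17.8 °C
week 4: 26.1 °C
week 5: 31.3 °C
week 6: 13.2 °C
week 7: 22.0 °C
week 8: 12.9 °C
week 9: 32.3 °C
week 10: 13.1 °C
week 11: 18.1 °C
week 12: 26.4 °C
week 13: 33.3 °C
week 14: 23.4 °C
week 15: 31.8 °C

Weekly DD (7 × max(0, T̄ − 16.3)): 112.0, 87.5, 10.5, 68.6, 105.0, 0.0, 39.9, 0.0, 112.0, 0.0, 12.6, 70.7, 119.0, 49.7, 108.5.
Season total = 896.0 DD.
Complete generations = ⌊896.0 / 376⌋ = 2.

2 generations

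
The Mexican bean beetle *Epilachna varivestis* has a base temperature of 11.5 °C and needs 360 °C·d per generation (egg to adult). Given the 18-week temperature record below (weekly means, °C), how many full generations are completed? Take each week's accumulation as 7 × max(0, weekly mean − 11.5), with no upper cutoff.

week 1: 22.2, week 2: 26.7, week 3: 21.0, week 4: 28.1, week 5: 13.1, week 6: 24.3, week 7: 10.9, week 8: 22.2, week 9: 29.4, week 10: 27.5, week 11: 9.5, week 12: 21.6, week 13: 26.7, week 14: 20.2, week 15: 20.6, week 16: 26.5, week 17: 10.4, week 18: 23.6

Weekly DD (7 × max(0, T̄ − 11.5)): 74.9, 106.4, 66.5, 116.2, 11.2, 89.6, 0.0, 74.9, 125.3, 112.0, 0.0, 70.7, 106.4, 60.9, 63.7, 105.0, 0.0, 84.7.
Season total = 1268.4 DD.
Complete generations = ⌊1268.4 / 360⌋ = 3.

3 generations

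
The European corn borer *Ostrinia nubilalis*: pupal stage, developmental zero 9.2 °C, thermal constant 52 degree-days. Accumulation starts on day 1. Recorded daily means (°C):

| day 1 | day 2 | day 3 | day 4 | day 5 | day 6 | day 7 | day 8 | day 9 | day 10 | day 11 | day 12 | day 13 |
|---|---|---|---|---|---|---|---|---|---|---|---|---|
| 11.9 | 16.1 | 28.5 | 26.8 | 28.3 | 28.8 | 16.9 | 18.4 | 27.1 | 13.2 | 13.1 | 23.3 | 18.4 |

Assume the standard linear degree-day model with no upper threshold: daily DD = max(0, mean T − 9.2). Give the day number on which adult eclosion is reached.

Daily DD above 9.2 °C: 2.7, 6.9, 19.3, 17.6, 19.1, 19.6, 7.7, 9.2, 17.9, 4.0, 3.9, 14.1, 9.2.
Cumulative: 2.7, 9.6, 28.9, 46.5, 65.6, 85.2, 92.9, 102.1, 120.0, 124.0, 127.9, 142.0, 151.2.
The total first reaches 52 DD on day 5.

day 5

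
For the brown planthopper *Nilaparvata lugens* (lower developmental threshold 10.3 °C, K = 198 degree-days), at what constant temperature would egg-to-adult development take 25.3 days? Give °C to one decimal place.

18.1 °C

Required daily accumulation = 198 / 25.3 = 7.826 DD/day.
T = T_base + 7.826 = 10.3 + 7.826 = 18.126 ≈ 18.1 °C.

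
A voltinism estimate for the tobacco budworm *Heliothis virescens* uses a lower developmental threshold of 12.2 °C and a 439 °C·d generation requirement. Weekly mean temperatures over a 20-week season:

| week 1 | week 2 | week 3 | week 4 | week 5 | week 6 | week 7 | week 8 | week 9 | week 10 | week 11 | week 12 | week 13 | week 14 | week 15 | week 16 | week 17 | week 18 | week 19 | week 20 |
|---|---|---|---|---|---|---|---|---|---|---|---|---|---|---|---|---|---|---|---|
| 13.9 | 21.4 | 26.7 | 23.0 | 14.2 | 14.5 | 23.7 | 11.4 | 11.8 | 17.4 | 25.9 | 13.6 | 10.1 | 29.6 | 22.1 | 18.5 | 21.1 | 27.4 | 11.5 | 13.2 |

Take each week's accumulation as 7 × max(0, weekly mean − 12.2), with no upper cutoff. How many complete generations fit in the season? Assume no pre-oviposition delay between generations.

2 generations

Weekly DD (7 × max(0, T̄ − 12.2)): 11.9, 64.4, 101.5, 75.6, 14.0, 16.1, 80.5, 0.0, 0.0, 36.4, 95.9, 9.8, 0.0, 121.8, 69.3, 44.1, 62.3, 106.4, 0.0, 7.0.
Season total = 917.0 DD.
Complete generations = ⌊917.0 / 439⌋ = 2.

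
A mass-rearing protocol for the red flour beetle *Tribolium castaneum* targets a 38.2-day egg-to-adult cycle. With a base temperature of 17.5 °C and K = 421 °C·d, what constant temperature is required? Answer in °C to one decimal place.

28.5 °C

Required daily accumulation = 421 / 38.2 = 11.021 DD/day.
T = T_base + 11.021 = 17.5 + 11.021 = 28.521 ≈ 28.5 °C.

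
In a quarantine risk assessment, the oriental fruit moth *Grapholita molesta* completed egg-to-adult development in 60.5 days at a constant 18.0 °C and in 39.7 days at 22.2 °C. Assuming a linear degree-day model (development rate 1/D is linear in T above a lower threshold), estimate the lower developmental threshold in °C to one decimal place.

10.0 °C

Linear rate model ⇒ the product D·(T − T_b) is constant across temperatures.
60.5·(18.0 − T_b) = 39.7·(22.2 − T_b)
T_b = (60.5·18.0 − 39.7·22.2) / (60.5 − 39.7) = 207.66 / 20.8 = 9.984 °C ≈ 10.0 °C.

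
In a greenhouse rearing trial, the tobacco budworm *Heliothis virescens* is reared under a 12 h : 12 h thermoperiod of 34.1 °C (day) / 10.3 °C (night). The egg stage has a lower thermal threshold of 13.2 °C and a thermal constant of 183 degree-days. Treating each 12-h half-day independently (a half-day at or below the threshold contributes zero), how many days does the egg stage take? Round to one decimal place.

Day half: max(0, 34.1 − 13.2) × 0.5 = 20.9 × 0.5 = 10.45 DD.
Night half: max(0, 10.3 − 13.2) × 0.5 = 0.0 × 0.5 = 0.00 DD.
Per 24 h: 10.45 DD/day.
Duration = 183 / 10.45 = 17.512 ≈ 17.5 days.

17.5 days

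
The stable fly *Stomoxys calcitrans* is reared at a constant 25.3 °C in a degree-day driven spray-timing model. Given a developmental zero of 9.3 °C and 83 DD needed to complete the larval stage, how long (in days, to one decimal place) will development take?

5.2 days

Daily accumulation = 25.3 − 9.3 = 16.0 DD/day.
Duration = 83 / 16.0 = 5.188 ≈ 5.2 days.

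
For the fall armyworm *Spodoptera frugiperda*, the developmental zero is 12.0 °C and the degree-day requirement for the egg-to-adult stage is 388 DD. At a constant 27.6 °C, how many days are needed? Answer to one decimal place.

24.9 days

Daily accumulation = 27.6 − 12.0 = 15.6 DD/day.
Duration = 388 / 15.6 = 24.872 ≈ 24.9 days.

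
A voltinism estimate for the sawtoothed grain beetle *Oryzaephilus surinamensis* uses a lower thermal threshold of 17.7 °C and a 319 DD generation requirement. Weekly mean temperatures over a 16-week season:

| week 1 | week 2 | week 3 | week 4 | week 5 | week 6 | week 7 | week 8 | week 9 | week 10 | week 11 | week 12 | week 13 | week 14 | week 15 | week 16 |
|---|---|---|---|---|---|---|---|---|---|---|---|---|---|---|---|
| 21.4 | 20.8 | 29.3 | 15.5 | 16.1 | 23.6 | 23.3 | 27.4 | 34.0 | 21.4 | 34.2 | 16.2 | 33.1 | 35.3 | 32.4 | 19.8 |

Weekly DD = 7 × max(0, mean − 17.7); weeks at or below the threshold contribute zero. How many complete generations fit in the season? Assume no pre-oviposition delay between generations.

2 generations

Weekly DD (7 × max(0, T̄ − 17.7)): 25.9, 21.7, 81.2, 0.0, 0.0, 41.3, 39.2, 67.9, 114.1, 25.9, 115.5, 0.0, 107.8, 123.2, 102.9, 14.7.
Season total = 881.3 DD.
Complete generations = ⌊881.3 / 319⌋ = 2.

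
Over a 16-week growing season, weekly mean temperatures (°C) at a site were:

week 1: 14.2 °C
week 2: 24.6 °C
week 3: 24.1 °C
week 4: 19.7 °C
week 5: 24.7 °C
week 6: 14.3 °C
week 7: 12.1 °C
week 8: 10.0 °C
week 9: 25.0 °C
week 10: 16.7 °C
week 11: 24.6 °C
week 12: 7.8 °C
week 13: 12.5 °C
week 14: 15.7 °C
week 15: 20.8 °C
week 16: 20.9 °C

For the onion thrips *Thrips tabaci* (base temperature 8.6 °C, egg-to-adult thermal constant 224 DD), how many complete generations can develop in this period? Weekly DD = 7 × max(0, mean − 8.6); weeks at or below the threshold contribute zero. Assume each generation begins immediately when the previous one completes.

4 generations

Weekly DD (7 × max(0, T̄ − 8.6)): 39.2, 112.0, 108.5, 77.7, 112.7, 39.9, 24.5, 9.8, 114.8, 56.7, 112.0, 0.0, 27.3, 49.7, 85.4, 86.1.
Season total = 1056.3 DD.
Complete generations = ⌊1056.3 / 224⌋ = 4.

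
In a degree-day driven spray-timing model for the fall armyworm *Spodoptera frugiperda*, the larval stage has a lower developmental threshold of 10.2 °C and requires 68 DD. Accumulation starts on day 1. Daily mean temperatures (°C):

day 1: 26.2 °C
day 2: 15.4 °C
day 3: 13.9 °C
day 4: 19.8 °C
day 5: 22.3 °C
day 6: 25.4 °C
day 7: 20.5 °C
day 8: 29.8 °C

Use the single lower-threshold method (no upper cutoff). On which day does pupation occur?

Daily DD above 10.2 °C: 16.0, 5.2, 3.7, 9.6, 12.1, 15.2, 10.3, 19.6.
Cumulative: 16.0, 21.2, 24.9, 34.5, 46.6, 61.8, 72.1, 91.7.
The total first reaches 68 DD on day 7.

day 7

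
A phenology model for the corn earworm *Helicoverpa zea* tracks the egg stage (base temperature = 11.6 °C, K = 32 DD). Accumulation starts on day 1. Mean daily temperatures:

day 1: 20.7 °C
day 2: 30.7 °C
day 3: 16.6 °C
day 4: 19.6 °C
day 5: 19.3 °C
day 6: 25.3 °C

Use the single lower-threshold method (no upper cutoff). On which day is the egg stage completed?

Daily DD above 11.6 °C: 9.1, 19.1, 5.0, 8.0, 7.7, 13.7.
Cumulative: 9.1, 28.2, 33.2, 41.2, 48.9, 62.6.
The total first reaches 32 DD on day 3.

day 3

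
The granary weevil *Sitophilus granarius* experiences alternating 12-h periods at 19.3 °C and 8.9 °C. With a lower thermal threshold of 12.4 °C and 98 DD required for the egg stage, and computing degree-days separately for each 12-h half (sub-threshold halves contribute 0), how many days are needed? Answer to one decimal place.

28.4 days

Day half: max(0, 19.3 − 12.4) × 0.5 = 6.9 × 0.5 = 3.45 DD.
Night half: max(0, 8.9 − 12.4) × 0.5 = 0.0 × 0.5 = 0.00 DD.
Per 24 h: 3.45 DD/day.
Duration = 98 / 3.45 = 28.406 ≈ 28.4 days.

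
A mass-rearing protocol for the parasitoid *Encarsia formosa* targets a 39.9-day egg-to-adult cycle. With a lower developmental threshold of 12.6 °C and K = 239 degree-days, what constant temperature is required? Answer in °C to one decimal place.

18.6 °C

Required daily accumulation = 239 / 39.9 = 5.990 DD/day.
T = T_base + 5.990 = 12.6 + 5.990 = 18.590 ≈ 18.6 °C.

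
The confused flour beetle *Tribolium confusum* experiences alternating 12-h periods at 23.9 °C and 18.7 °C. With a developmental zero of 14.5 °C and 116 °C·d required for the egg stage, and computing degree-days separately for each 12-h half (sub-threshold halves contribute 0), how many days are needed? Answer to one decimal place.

17.1 days

Day half: max(0, 23.9 − 14.5) × 0.5 = 9.4 × 0.5 = 4.70 DD.
Night half: max(0, 18.7 − 14.5) × 0.5 = 4.2 × 0.5 = 2.10 DD.
Per 24 h: 6.80 DD/day.
Duration = 116 / 6.80 = 17.059 ≈ 17.1 days.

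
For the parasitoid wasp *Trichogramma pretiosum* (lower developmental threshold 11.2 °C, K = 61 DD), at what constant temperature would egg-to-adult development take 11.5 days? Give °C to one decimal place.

Required daily accumulation = 61 / 11.5 = 5.304 DD/day.
T = T_base + 5.304 = 11.2 + 5.304 = 16.504 ≈ 16.5 °C.

16.5 °C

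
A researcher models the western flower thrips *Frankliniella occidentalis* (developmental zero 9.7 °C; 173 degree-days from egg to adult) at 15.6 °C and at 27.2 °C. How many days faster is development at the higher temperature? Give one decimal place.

19.4 days

At 15.6 °C: 173 / (15.6 − 9.7) = 173 / 5.9 = 29.322 d.
At 27.2 °C: 173 / (27.2 − 9.7) = 173 / 17.5 = 9.886 d.
Difference = |29.322 − 9.886| = 19.436 ≈ 19.4 days.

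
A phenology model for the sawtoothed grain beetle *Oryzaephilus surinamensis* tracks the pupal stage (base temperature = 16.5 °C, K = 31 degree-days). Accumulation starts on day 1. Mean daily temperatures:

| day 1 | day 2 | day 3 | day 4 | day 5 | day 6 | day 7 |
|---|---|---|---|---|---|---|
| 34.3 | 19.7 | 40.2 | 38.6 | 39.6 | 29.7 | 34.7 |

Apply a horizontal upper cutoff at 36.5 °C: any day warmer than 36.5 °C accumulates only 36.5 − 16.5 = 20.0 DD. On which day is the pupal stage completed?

day 3

Daily DD above 16.5 °C (capped at 20.0): 17.8, 3.2, 20.0, 20.0, 20.0, 13.2, 18.2.
Cumulative: 17.8, 21.0, 41.0, 61.0, 81.0, 94.2, 112.4.
The total first reaches 31 DD on day 3.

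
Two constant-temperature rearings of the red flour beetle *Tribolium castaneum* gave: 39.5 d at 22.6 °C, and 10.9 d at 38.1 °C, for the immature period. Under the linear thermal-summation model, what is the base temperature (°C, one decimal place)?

16.7 °C

Under the model K = D·(T − T_b), so D₁·(T₁ − T_b) = D₂·(T₂ − T_b).
39.5·(22.6 − T_b) = 10.9·(38.1 − T_b)
T_b = (39.5·22.6 − 10.9·38.1) / (39.5 − 10.9) = 477.41 / 28.6 = 16.693 °C ≈ 16.7 °C.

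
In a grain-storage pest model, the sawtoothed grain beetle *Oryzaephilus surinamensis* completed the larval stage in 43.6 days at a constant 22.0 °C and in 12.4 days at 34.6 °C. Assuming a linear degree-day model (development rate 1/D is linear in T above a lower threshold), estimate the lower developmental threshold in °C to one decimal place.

17.0 °C

Equal thermal constants: D₁(T₁ − T_b) = D₂(T₂ − T_b).
43.6·(22.0 − T_b) = 12.4·(34.6 − T_b)
T_b = (43.6·22.0 − 12.4·34.6) / (43.6 − 12.4) = 530.16 / 31.2 = 16.992 °C ≈ 17.0 °C.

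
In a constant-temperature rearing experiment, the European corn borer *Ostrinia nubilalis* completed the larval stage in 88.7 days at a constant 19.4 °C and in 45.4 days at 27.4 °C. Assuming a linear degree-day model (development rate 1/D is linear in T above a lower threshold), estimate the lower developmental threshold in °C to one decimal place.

Linear rate model ⇒ the product D·(T − T_b) is constant across temperatures.
88.7·(19.4 − T_b) = 45.4·(27.4 − T_b)
T_b = (88.7·19.4 − 45.4·27.4) / (88.7 − 45.4) = 476.82 / 43.3 = 11.012 °C ≈ 11.0 °C.

11.0 °C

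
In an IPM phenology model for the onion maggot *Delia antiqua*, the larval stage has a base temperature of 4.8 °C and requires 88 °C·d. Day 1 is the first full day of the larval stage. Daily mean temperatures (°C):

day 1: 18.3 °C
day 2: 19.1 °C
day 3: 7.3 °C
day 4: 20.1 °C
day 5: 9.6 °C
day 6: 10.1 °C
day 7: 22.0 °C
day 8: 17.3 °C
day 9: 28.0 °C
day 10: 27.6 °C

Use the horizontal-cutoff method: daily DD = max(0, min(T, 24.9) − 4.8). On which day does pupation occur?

day 9

Daily DD above 4.8 °C (capped at 20.1): 13.5, 14.3, 2.5, 15.3, 4.8, 5.3, 17.2, 12.5, 20.1, 20.1.
Cumulative: 13.5, 27.8, 30.3, 45.6, 50.4, 55.7, 72.9, 85.4, 105.5, 125.6.
The total first reaches 88 DD on day 9.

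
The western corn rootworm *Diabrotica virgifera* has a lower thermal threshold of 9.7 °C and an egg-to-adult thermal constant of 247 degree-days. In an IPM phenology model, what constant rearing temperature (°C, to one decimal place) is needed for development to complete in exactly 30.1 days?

Required daily accumulation = 247 / 30.1 = 8.206 DD/day.
T = T_base + 8.206 = 9.7 + 8.206 = 17.906 ≈ 17.9 °C.

17.9 °C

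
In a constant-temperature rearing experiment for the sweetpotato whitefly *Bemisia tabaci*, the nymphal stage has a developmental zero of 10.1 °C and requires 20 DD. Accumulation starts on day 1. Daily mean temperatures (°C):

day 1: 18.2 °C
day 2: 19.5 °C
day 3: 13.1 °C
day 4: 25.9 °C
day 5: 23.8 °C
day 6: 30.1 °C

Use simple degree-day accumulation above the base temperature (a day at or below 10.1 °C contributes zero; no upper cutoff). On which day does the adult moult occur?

Daily DD above 10.1 °C: 8.1, 9.4, 3.0, 15.8, 13.7, 20.0.
Cumulative: 8.1, 17.5, 20.5, 36.3, 50.0, 70.0.
The total first reaches 20 DD on day 3.

day 3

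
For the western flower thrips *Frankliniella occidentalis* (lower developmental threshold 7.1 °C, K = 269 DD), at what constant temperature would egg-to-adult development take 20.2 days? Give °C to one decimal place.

Required daily accumulation = 269 / 20.2 = 13.317 DD/day.
T = T_base + 13.317 = 7.1 + 13.317 = 20.417 ≈ 20.4 °C.

20.4 °C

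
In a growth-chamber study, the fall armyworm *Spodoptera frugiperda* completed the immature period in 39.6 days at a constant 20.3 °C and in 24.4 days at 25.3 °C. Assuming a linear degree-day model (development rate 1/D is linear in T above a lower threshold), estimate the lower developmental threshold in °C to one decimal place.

12.3 °C

Linear rate model ⇒ the product D·(T − T_b) is constant across temperatures.
39.6·(20.3 − T_b) = 24.4·(25.3 − T_b)
T_b = (39.6·20.3 − 24.4·25.3) / (39.6 − 24.4) = 186.56 / 15.2 = 12.274 °C ≈ 12.3 °C.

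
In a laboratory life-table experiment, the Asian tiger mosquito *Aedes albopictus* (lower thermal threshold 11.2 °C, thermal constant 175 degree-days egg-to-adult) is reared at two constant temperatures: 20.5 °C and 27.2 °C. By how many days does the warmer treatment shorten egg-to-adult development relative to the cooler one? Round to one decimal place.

At 20.5 °C: 175 / (20.5 − 11.2) = 175 / 9.3 = 18.817 d.
At 27.2 °C: 175 / (27.2 − 11.2) = 175 / 16.0 = 10.938 d.
Difference = |18.817 − 10.938| = 7.880 ≈ 7.9 days.

7.9 days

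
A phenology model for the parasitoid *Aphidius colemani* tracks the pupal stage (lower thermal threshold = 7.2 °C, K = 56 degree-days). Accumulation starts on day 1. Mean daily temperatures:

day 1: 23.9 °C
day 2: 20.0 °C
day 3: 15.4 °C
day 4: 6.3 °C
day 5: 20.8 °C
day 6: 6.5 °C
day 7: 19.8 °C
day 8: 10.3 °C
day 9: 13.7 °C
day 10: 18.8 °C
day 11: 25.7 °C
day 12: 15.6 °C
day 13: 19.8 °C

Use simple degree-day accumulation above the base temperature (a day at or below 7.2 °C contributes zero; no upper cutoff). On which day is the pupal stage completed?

day 7

Daily DD above 7.2 °C: 16.7, 12.8, 8.2, 0.0, 13.6, 0.0, 12.6, 3.1, 6.5, 11.6, 18.5, 8.4, 12.6.
Cumulative: 16.7, 29.5, 37.7, 37.7, 51.3, 51.3, 63.9, 67.0, 73.5, 85.1, 103.6, 112.0, 124.6.
The total first reaches 56 DD on day 7.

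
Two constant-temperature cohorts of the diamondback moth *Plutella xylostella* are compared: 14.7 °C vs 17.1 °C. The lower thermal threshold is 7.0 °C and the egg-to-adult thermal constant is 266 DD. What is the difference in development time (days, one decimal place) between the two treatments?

At 14.7 °C: 266 / (14.7 − 7.0) = 266 / 7.7 = 34.545 d.
At 17.1 °C: 266 / (17.1 − 7.0) = 266 / 10.1 = 26.337 d.
Difference = |34.545 − 26.337| = 8.209 ≈ 8.2 days.

8.2 days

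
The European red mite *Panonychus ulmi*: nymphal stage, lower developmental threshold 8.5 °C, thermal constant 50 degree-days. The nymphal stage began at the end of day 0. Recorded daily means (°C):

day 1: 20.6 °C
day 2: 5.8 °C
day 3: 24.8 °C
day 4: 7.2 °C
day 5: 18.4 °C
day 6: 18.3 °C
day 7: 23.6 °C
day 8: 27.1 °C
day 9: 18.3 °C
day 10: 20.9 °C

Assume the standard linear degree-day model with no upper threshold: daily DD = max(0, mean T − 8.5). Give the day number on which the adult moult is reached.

Daily DD above 8.5 °C: 12.1, 0.0, 16.3, 0.0, 9.9, 9.8, 15.1, 18.6, 9.8, 12.4.
Cumulative: 12.1, 12.1, 28.4, 28.4, 38.3, 48.1, 63.2, 81.8, 91.6, 104.0.
The total first reaches 50 DD on day 7.

day 7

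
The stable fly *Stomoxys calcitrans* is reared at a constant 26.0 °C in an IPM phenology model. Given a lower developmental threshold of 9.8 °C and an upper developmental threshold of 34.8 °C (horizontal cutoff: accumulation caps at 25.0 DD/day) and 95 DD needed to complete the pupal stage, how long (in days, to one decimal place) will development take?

Daily accumulation = 26.0 − 9.8 = 16.2 DD/day.
Duration = 95 / 16.2 = 5.864 ≈ 5.9 days.

5.9 days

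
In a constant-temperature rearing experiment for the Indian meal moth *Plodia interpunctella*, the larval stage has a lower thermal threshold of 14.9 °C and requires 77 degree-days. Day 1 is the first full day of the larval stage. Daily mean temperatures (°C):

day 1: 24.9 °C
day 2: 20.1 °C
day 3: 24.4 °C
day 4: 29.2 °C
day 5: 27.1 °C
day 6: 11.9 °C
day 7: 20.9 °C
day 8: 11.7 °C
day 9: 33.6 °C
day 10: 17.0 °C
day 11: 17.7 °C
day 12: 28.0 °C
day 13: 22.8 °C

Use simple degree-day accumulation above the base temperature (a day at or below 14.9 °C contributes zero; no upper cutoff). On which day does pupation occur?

Daily DD above 14.9 °C: 10.0, 5.2, 9.5, 14.3, 12.2, 0.0, 6.0, 0.0, 18.7, 2.1, 2.8, 13.1, 7.9.
Cumulative: 10.0, 15.2, 24.7, 39.0, 51.2, 51.2, 57.2, 57.2, 75.9, 78.0, 80.8, 93.9, 101.8.
The total first reaches 77 DD on day 10.

day 10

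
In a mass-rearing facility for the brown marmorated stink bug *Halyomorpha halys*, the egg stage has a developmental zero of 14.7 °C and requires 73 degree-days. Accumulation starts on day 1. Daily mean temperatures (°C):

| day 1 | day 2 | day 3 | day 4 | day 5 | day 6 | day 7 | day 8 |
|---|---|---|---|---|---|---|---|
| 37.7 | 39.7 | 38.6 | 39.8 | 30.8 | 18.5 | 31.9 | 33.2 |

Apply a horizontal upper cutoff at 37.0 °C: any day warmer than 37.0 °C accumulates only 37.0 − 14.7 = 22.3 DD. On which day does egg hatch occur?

day 4

Daily DD above 14.7 °C (capped at 22.3): 22.3, 22.3, 22.3, 22.3, 16.1, 3.8, 17.2, 18.5.
Cumulative: 22.3, 44.6, 66.9, 89.2, 105.3, 109.1, 126.3, 144.8.
The total first reaches 73 DD on day 4.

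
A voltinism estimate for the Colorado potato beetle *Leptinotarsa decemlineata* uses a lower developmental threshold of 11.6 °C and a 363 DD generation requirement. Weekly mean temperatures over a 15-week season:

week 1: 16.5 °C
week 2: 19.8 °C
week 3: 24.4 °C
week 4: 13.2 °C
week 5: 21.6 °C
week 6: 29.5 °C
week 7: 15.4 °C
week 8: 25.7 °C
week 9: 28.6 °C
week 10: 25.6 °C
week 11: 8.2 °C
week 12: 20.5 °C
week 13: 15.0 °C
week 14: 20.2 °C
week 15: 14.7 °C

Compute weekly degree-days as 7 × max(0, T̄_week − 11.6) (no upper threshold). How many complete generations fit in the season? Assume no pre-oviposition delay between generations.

2 generations

Weekly DD (7 × max(0, T̄ − 11.6)): 34.3, 57.4, 89.6, 11.2, 70.0, 125.3, 26.6, 98.7, 119.0, 98.0, 0.0, 62.3, 23.8, 60.2, 21.7.
Season total = 898.1 DD.
Complete generations = ⌊898.1 / 363⌋ = 2.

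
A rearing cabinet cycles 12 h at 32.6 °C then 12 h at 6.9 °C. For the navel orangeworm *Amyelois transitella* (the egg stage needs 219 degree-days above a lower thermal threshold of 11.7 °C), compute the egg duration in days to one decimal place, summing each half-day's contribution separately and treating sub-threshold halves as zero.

21.0 days

Day half: max(0, 32.6 − 11.7) × 0.5 = 20.9 × 0.5 = 10.45 DD.
Night half: max(0, 6.9 − 11.7) × 0.5 = 0.0 × 0.5 = 0.00 DD.
Per 24 h: 10.45 DD/day.
Duration = 219 / 10.45 = 20.957 ≈ 21.0 days.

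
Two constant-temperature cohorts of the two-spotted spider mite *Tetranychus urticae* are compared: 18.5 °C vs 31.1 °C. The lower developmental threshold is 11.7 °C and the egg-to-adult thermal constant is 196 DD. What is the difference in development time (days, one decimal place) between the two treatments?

At 18.5 °C: 196 / (18.5 − 11.7) = 196 / 6.8 = 28.824 d.
At 31.1 °C: 196 / (31.1 − 11.7) = 196 / 19.4 = 10.103 d.
Difference = |28.824 − 10.103| = 18.720 ≈ 18.7 days.

18.7 days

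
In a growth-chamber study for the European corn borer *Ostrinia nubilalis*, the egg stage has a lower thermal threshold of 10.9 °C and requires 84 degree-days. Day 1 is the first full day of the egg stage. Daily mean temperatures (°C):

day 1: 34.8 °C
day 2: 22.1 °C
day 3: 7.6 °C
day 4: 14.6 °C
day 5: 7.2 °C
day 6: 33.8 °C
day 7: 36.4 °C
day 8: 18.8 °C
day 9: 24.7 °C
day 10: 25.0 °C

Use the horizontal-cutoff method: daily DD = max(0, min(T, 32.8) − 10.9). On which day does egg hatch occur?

Daily DD above 10.9 °C (capped at 21.9): 21.9, 11.2, 0.0, 3.7, 0.0, 21.9, 21.9, 7.9, 13.8, 14.1.
Cumulative: 21.9, 33.1, 33.1, 36.8, 36.8, 58.7, 80.6, 88.5, 102.3, 116.4.
The total first reaches 84 DD on day 8.

day 8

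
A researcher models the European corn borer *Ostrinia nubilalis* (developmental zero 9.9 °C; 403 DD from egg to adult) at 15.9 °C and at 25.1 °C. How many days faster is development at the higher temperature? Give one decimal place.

40.7 days

At 15.9 °C: 403 / (15.9 − 9.9) = 403 / 6.0 = 67.167 d.
At 25.1 °C: 403 / (25.1 − 9.9) = 403 / 15.2 = 26.513 d.
Difference = |67.167 − 26.513| = 40.654 ≈ 40.7 days.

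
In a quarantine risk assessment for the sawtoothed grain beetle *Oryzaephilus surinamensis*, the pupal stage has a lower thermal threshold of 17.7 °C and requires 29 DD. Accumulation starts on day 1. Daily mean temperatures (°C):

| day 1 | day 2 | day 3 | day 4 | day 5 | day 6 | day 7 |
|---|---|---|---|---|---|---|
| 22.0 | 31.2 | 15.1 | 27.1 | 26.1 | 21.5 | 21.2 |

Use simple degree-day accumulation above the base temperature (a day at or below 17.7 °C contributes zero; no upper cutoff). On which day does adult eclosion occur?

day 5

Daily DD above 17.7 °C: 4.3, 13.5, 0.0, 9.4, 8.4, 3.8, 3.5.
Cumulative: 4.3, 17.8, 17.8, 27.2, 35.6, 39.4, 42.9.
The total first reaches 29 DD on day 5.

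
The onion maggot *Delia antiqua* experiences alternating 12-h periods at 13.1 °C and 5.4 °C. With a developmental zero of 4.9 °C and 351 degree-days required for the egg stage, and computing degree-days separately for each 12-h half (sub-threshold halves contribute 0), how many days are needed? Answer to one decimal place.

80.7 days

Day half: max(0, 13.1 − 4.9) × 0.5 = 8.2 × 0.5 = 4.10 DD.
Night half: max(0, 5.4 − 4.9) × 0.5 = 0.5 × 0.5 = 0.25 DD.
Per 24 h: 4.35 DD/day.
Duration = 351 / 4.35 = 80.690 ≈ 80.7 days.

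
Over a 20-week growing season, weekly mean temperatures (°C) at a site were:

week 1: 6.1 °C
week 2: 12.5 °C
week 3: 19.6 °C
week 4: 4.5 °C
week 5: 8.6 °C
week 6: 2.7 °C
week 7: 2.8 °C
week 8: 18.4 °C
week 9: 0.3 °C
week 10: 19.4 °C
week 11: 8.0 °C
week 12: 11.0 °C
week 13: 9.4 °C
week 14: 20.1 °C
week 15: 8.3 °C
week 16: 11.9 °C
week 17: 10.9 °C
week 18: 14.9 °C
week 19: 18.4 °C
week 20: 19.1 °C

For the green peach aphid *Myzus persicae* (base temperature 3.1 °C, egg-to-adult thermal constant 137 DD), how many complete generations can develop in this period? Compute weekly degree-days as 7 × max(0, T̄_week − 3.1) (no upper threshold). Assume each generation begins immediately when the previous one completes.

8 generations

Weekly DD (7 × max(0, T̄ − 3.1)): 21.0, 65.8, 115.5, 9.8, 38.5, 0.0, 0.0, 107.1, 0.0, 114.1, 34.3, 55.3, 44.1, 119.0, 36.4, 61.6, 54.6, 82.6, 107.1, 112.0.
Season total = 1178.8 DD.
Complete generations = ⌊1178.8 / 137⌋ = 8.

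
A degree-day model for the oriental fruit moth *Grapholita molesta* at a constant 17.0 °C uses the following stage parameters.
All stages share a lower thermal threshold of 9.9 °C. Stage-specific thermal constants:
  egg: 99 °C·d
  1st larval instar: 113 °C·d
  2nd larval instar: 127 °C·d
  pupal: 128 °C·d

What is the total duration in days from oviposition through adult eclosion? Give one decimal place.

Daily accumulation at 17.0 °C = 17.0 − 9.9 = 7.1 DD/day.
Total K = 99 + 113 + 127 + 128 = 467 DD.
Total duration = 467 / 7.1 = 65.775 ≈ 65.8 days.

65.8 days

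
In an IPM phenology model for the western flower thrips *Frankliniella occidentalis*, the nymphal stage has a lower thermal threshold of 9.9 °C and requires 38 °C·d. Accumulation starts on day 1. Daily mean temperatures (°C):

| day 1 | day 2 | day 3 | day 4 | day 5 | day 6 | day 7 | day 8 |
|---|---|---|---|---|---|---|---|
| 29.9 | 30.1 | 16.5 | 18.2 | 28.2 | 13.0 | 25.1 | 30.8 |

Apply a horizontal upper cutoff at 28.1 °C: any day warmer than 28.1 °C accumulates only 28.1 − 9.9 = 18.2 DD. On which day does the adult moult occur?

Daily DD above 9.9 °C (capped at 18.2): 18.2, 18.2, 6.6, 8.3, 18.2, 3.1, 15.2, 18.2.
Cumulative: 18.2, 36.4, 43.0, 51.3, 69.5, 72.6, 87.8, 106.0.
The total first reaches 38 DD on day 3.

day 3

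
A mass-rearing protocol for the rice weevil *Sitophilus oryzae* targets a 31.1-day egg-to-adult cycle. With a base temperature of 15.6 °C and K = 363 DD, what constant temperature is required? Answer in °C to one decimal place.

Required daily accumulation = 363 / 31.1 = 11.672 DD/day.
T = T_base + 11.672 = 15.6 + 11.672 = 27.272 ≈ 27.3 °C.

27.3 °C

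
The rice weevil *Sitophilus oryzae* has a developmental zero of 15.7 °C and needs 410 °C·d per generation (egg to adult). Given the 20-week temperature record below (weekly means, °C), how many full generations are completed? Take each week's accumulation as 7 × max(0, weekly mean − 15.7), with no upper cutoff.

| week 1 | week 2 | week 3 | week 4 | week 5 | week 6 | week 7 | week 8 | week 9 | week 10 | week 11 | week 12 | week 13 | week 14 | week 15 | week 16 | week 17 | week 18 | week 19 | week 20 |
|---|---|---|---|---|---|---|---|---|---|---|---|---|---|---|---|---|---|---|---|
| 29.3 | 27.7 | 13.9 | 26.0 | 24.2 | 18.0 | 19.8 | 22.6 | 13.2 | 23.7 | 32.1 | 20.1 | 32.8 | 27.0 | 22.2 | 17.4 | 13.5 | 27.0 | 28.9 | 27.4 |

2 generations

Weekly DD (7 × max(0, T̄ − 15.7)): 95.2, 84.0, 0.0, 72.1, 59.5, 16.1, 28.7, 48.3, 0.0, 56.0, 114.8, 30.8, 119.7, 79.1, 45.5, 11.9, 0.0, 79.1, 92.4, 81.9.
Season total = 1115.1 DD.
Complete generations = ⌊1115.1 / 410⌋ = 2.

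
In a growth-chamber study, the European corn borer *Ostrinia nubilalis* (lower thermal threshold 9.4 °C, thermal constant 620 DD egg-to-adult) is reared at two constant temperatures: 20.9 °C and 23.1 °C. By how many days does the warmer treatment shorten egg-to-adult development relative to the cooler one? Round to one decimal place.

At 20.9 °C: 620 / (20.9 − 9.4) = 620 / 11.5 = 53.913 d.
At 23.1 °C: 620 / (23.1 − 9.4) = 620 / 13.7 = 45.255 d.
Difference = |53.913 − 45.255| = 8.658 ≈ 8.7 days.

8.7 days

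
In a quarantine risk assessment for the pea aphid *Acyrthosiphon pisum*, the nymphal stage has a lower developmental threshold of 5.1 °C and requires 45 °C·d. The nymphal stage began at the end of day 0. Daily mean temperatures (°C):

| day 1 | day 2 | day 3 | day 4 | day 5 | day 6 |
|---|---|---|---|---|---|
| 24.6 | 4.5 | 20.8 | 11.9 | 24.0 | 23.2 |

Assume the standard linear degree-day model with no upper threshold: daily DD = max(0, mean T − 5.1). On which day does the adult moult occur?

Daily DD above 5.1 °C: 19.5, 0.0, 15.7, 6.8, 18.9, 18.1.
Cumulative: 19.5, 19.5, 35.2, 42.0, 60.9, 79.0.
The total first reaches 45 DD on day 5.

day 5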